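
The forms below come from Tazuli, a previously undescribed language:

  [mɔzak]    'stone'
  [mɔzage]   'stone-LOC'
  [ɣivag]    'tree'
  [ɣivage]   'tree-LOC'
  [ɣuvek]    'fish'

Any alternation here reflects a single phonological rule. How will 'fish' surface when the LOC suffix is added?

[ɣuvege]

The stem for 'stone' ends in [k] in [mɔzak] but [g] in [mɔzage].
If /g/ were underlying and a rule turned it into [k] in isolation, 'tree' would also alternate; but it has [g] in both [ɣivag] and [ɣivage].
The underlying segment must be /k/; voiceless stops become voiced between vowels, yielding [g] there.
The one attested form of 'fish', [ɣuvek], shows underlying /ɣuvek/. Applying the same rule between vowels gives [ɣuvege].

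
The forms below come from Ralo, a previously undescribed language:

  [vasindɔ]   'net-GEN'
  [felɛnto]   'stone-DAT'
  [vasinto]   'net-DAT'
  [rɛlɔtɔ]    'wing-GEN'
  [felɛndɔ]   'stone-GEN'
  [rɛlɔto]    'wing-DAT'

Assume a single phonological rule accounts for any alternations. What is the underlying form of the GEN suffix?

The GEN suffix surfaces as [-dɔ] and [-tɔ], depending on the final segment of the stem.
The DAT suffix, which begins with [t], is invariant after every stem; so [t] is not altered by any rule here.
So the underlying form is /-dɔ/, and voiced stops become voiceless after a vowel.

/-dɔ/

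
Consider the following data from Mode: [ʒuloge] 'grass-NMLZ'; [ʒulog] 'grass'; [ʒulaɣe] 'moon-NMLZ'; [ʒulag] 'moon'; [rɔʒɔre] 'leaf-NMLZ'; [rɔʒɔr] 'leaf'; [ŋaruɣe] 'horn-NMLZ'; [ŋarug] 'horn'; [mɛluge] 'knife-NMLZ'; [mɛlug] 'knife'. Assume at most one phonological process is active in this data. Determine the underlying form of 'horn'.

The root 'horn' surfaces as [ŋaruɣe] and [ŋarug], with a stem-final [ɣ] ~ [g] alternation.
Compare 'grass', with invariant [g] in [ʒuloge] and [ʒulog]: an analysis with underlying /g/ and a rule producing [ɣ] before the NMLZ suffix would wrongly predict alternation here too.
So /ɣ/ is underlying, and a rule of word-final hardening — voiced fricatives become stops word-finally — gives [g].

/ŋaruɣ/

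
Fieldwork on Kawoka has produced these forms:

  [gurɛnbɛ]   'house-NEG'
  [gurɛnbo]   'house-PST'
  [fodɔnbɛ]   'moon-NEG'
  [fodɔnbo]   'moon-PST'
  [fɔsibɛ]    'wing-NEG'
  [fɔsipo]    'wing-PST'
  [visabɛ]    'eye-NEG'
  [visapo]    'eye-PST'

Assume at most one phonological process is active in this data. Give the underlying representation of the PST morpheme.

The PST suffix surfaces as [-bo] and [-po], depending on the final segment of the stem.
By contrast the NEG suffix keeps its initial [b] throughout — that segment must be underlying.
So the underlying form is /-po/, and voiceless stops become voiced after a nasal.

/-po/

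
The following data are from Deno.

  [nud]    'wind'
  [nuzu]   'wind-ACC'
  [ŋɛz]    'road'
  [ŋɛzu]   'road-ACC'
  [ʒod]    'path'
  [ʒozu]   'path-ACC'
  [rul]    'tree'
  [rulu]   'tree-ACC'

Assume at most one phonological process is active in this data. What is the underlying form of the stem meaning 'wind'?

/nud/

The root 'wind' surfaces as [nud] and [nuzu], with a stem-final [d] ~ [z] alternation.
Compare 'road', with invariant [z] in [ŋɛz] and [ŋɛzu]: an analysis with underlying /z/ and a rule producing [d] in isolation would wrongly predict alternation here too.
So /d/ is underlying, and a rule of intervocalic spirantization — voiced stops become fricatives between vowels — gives [z].
The underlying form of 'wind' is therefore /nud/.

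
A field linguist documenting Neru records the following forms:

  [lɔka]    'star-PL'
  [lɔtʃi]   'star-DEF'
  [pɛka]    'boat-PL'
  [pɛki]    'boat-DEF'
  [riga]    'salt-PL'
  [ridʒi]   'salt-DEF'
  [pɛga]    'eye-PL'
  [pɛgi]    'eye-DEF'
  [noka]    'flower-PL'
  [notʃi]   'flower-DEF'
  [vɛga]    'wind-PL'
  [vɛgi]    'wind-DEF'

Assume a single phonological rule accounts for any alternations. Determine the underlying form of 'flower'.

The stem for 'flower' ends in [k] in [noka] but [tʃ] in [notʃi].
But 'boat' keeps [k] in both environments ([pɛka], [pɛki]), so there is no rule changing /k/ to [tʃ] before the DEF suffix.
The underlying segment must be /tʃ/; palato-alveolar /tʃ/ and /dʒ/ become [k] and [g] when no front vowel follows, yielding [k] there.
Hence 'flower' is /notʃ/ underlyingly.

/notʃ/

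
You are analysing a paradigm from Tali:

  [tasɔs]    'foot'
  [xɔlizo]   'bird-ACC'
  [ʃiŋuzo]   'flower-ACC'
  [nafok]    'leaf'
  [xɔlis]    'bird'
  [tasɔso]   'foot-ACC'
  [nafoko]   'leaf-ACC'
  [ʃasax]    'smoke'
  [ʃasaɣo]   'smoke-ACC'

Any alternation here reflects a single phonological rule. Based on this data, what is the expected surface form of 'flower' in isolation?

The root 'bird' surfaces as [xɔlizo] and [xɔlis], with a stem-final [z] ~ [s] alternation.
But 'foot' keeps [s] in both environments ([tasɔso], [tasɔs]), so there is no rule changing /s/ to [z] before the ACC suffix.
Therefore /z/ is basic and [s] is derived by word-final obstruent devoicing (voiced obstruents become voiceless word-finally).
The one attested form of 'flower', [ʃiŋuzo], shows underlying /ʃiŋuz/. Applying the same rule word-finally gives [ʃiŋus].

[ʃiŋus]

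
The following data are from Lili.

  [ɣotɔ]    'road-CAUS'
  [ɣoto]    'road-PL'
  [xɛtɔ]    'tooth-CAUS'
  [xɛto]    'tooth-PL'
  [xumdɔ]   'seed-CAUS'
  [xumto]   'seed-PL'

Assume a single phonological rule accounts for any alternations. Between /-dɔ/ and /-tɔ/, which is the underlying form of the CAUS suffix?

The CAUS morpheme has two allomorphs, [-dɔ] and [-tɔ].
The PL suffix, which begins with [t], is invariant after every stem; so [t] is not altered by any rule here.
So the underlying form is /-dɔ/, and voiced stops become voiceless after a vowel.

/-dɔ/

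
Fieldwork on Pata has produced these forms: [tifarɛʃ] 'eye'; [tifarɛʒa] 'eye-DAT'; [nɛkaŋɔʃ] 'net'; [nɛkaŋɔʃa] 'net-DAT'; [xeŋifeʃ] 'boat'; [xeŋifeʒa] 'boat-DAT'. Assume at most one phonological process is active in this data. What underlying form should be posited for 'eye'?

In [tifarɛʃ] and [tifarɛʒa] the final segment of 'eye' alternates: [ʃ] ~ [ʒ].
Compare 'net', with invariant [ʃ] in [nɛkaŋɔʃ] and [nɛkaŋɔʃa]: an analysis with underlying /ʃ/ and a rule producing [ʒ] before the DAT suffix would wrongly predict alternation here too.
The underlying segment must be /ʒ/; voiced obstruents become voiceless word-finally, yielding [ʃ] there.

/tifarɛʒ/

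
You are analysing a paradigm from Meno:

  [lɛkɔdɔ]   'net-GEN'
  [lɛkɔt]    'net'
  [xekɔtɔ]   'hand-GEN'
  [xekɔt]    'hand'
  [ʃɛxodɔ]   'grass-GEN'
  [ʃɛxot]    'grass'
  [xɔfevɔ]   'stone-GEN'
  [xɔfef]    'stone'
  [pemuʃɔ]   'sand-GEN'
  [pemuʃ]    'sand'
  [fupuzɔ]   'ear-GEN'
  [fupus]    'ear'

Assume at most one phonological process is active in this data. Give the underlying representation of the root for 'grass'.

'grass' shows [d] ~ [t] at the end of the stem ([ʃɛxodɔ] vs [ʃɛxot]).
But 'hand' keeps [t] in both environments ([xekɔtɔ], [xekɔt]), so there is no rule changing /t/ to [d] before the GEN suffix.
So /d/ is underlying, and a rule of word-final obstruent devoicing — voiced obstruents become voiceless word-finally — gives [t].

/ʃɛxod/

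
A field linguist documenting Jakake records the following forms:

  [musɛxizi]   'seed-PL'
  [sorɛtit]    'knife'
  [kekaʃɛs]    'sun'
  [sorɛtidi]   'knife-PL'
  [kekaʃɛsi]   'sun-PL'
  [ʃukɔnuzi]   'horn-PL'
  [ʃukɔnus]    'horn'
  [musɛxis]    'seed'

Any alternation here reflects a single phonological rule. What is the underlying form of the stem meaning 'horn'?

/ʃukɔnuz/

The stem for 'horn' ends in [z] in [ʃukɔnuzi] but [s] in [ʃukɔnus].
But 'sun' keeps [s] in both environments ([kekaʃɛsi], [kekaʃɛs]), so there is no rule changing /s/ to [z] before the PL suffix.
Therefore /z/ is basic and [s] is derived by word-final obstruent devoicing (voiced obstruents become voiceless word-finally).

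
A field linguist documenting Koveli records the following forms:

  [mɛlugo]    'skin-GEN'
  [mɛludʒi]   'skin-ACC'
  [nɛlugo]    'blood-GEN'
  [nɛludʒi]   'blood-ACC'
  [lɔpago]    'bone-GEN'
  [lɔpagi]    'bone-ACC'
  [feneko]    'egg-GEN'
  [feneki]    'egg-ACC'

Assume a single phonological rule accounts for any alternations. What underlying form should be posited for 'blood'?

/nɛludʒ/

The stem for 'blood' ends in [g] in [nɛlugo] but [dʒ] in [nɛludʒi].
But 'bone' keeps [g] in both environments ([lɔpago], [lɔpagi]), so there is no rule changing /g/ to [dʒ] before the ACC suffix.
The alternation reflects depalatalization: palato-alveolar /dʒ/ becomes [g] when no front vowel follows. /dʒ/ is underlying.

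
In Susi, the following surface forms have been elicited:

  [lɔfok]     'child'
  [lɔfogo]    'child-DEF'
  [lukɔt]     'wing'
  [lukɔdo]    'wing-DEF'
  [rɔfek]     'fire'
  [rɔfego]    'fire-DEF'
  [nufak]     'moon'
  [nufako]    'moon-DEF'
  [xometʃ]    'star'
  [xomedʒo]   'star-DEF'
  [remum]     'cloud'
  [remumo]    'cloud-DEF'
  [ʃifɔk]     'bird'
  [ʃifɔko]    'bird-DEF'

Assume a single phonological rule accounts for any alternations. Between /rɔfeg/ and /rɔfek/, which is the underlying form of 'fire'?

/rɔfeg/

'fire' shows [k] ~ [g] at the end of the stem ([rɔfek] vs [rɔfego]).
Compare 'moon', with invariant [k] in [nufak] and [nufako]: an analysis with underlying /k/ and a rule producing [g] before the DEF suffix would wrongly predict alternation here too.
Therefore /g/ is basic and [k] is derived by word-final obstruent devoicing (voiced obstruents become voiceless word-finally).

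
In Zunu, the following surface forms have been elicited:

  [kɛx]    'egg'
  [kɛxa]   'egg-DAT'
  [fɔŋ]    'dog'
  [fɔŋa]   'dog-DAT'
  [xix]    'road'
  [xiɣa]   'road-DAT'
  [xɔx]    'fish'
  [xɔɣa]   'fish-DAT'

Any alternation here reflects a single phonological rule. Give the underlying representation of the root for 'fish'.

/xɔɣ/

'fish' shows [x] ~ [ɣ] at the end of the stem ([xɔx] vs [xɔɣa]).
But 'egg' keeps [x] in both environments ([kɛx], [kɛxa]), so there is no rule changing /x/ to [ɣ] before the DAT suffix.
So /ɣ/ is underlying, and a rule of word-final obstruent devoicing — voiced obstruents become voiceless word-finally — gives [x].
The underlying form of 'fish' is therefore /xɔɣ/.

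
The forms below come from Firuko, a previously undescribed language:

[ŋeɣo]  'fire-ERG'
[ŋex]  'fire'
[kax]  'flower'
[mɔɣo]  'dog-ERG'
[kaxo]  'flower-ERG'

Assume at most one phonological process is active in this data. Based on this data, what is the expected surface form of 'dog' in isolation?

'fire' shows [x] ~ [ɣ] at the end of the stem ([ŋex] vs [ŋeɣo]).
But 'flower' keeps [x] in both environments ([kax], [kaxo]), so there is no rule changing /x/ to [ɣ] before the ERG suffix.
The alternation reflects word-final obstruent devoicing: voiced obstruents become voiceless word-finally. /ɣ/ is underlying.
The one attested form of 'dog', [mɔɣo], shows underlying /mɔɣ/. Applying the same rule word-finally gives [mɔx].

[mɔx]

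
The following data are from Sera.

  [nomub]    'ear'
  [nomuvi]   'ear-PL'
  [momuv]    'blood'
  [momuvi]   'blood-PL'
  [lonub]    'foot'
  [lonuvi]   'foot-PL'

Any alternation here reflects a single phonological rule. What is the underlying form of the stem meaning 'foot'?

/lonub/

The root 'foot' surfaces as [lonub] and [lonuvi], with a stem-final [b] ~ [v] alternation.
If /v/ were underlying and a rule turned it into [b] in isolation, 'blood' would also alternate; but it has [v] in both [momuv] and [momuvi].
Therefore /b/ is basic and [v] is derived by intervocalic spirantization (voiced stops become fricatives between vowels).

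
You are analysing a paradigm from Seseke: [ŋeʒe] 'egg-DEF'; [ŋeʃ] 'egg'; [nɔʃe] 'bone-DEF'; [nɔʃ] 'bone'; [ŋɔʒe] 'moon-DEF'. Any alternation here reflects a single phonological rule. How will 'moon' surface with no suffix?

[ŋɔʃ]

The stem for 'egg' ends in [ʒ] in [ŋeʒe] but [ʃ] in [ŋeʃ].
The stem 'bone' ([nɔʃe], [nɔʃ]) shows [ʃ] unchanged in both environments, so [ʃ] cannot be basic with [ʒ] derived before the DEF suffix.
Therefore /ʒ/ is basic and [ʃ] is derived by word-final obstruent devoicing (voiced obstruents become voiceless word-finally).
From [ŋɔʒe] the stem 'moon' is /ŋɔʒ/; word-finally this yields [ŋɔʃ].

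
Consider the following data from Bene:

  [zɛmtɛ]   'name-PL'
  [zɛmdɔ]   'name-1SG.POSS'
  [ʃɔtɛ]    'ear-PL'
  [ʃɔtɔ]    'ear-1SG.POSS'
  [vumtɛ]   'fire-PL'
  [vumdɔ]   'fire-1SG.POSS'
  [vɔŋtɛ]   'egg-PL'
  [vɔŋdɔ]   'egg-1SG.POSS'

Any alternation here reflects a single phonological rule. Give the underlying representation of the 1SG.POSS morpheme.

The 1SG.POSS suffix surfaces as [-dɔ] and [-tɔ], depending on the final segment of the stem.
By contrast the PL suffix keeps its initial [t] throughout — that segment must be underlying.
The 1SG.POSS suffix is therefore /-dɔ/ underlyingly, with post-vocalic devoicing: voiced stops become voiceless after a vowel.

/-dɔ/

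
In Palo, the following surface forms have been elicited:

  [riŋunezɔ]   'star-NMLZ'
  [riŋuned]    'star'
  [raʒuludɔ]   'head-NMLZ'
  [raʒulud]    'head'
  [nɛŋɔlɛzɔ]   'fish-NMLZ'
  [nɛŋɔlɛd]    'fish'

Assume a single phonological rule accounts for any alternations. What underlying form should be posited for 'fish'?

The root 'fish' surfaces as [nɛŋɔlɛzɔ] and [nɛŋɔlɛd], with a stem-final [z] ~ [d] alternation.
Compare 'head', with invariant [d] in [raʒuludɔ] and [raʒulud]: an analysis with underlying /d/ and a rule producing [z] before the NMLZ suffix would wrongly predict alternation here too.
Therefore /z/ is basic and [d] is derived by word-final hardening (voiced fricatives become stops word-finally).

/nɛŋɔlɛz/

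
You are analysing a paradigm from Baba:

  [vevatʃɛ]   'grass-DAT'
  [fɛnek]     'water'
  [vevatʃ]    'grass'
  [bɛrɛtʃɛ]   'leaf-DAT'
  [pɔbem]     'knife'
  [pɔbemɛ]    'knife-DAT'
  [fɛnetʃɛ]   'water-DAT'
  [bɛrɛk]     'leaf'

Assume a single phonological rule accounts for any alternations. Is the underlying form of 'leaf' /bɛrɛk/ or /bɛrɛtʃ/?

In [bɛrɛk] and [bɛrɛtʃɛ] the final segment of 'leaf' alternates: [k] ~ [tʃ].
The stem 'grass' ([vevatʃ], [vevatʃɛ]) shows [tʃ] unchanged in both environments, so [tʃ] cannot be basic with [k] derived in isolation.
So /k/ is underlying, and a rule of palatalization before a front vowel — /k/ becomes palato-alveolar [tʃ] before a front vowel — gives [tʃ].

/bɛrɛk/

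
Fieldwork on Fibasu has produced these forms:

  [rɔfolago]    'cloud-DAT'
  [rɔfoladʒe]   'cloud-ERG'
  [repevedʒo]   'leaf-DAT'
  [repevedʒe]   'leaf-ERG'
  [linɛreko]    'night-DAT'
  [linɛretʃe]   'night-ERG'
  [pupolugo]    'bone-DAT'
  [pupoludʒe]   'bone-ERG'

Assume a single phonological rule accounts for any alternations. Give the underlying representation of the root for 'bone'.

/pupolug/

The stem for 'bone' ends in [g] in [pupolugo] but [dʒ] in [pupoludʒe].
If /dʒ/ were underlying and a rule turned it into [g] before the DAT suffix, 'leaf' would also alternate; but it has [dʒ] in both [repevedʒo] and [repevedʒe].
Therefore /g/ is basic and [dʒ] is derived by palatalization before a front vowel (/k/ and /g/ become palato-alveolar [tʃ] and [dʒ] before a front vowel).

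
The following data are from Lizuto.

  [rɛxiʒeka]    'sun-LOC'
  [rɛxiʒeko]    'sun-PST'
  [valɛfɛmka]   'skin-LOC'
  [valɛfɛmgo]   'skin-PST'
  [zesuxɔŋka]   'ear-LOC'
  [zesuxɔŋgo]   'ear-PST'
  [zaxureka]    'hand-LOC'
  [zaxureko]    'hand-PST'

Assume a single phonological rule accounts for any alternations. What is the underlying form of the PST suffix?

/-go/

The PST morpheme has two allomorphs, [-go] and [-ko].
The LOC suffix, which begins with [k], is invariant after every stem; so [k] is not altered by any rule here.
So the underlying form is /-go/, and voiced stops become voiceless after a vowel.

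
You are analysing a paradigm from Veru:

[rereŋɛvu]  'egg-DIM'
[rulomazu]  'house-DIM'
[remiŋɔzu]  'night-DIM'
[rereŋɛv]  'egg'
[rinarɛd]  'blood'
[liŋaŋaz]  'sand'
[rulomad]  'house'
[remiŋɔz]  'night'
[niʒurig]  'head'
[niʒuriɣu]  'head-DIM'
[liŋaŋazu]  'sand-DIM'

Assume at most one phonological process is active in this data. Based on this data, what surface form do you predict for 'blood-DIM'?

The stem for 'house' ends in [d] in [rulomad] but [z] in [rulomazu].
Compare 'night', with invariant [z] in [remiŋɔz] and [remiŋɔzu]: an analysis with underlying /z/ and a rule producing [d] in isolation would wrongly predict alternation here too.
Therefore /d/ is basic and [z] is derived by intervocalic spirantization (voiced stops become fricatives between vowels).
From [rinarɛd] the stem 'blood' is /rinarɛd/; between vowels this yields [rinarɛzu].

[rinarɛzu]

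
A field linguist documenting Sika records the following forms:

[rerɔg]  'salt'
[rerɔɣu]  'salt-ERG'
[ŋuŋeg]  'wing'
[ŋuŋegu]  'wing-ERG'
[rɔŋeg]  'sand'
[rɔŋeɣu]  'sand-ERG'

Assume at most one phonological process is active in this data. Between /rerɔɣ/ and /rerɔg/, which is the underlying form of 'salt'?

In [rerɔg] and [rerɔɣu] the final segment of 'salt' alternates: [g] ~ [ɣ].
Compare 'wing', with invariant [g] in [ŋuŋeg] and [ŋuŋegu]: an analysis with underlying /g/ and a rule producing [ɣ] before the ERG suffix would wrongly predict alternation here too.
The underlying segment must be /ɣ/; voiced fricatives become stops word-finally, yielding [g] there.

/rerɔɣ/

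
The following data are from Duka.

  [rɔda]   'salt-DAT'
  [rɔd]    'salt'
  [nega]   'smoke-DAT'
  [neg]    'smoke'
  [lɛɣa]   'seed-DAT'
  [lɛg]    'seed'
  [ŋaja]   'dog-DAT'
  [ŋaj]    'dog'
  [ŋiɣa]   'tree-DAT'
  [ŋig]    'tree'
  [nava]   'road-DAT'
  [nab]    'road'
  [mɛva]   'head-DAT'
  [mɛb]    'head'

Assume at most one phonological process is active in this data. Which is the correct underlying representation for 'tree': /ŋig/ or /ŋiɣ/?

The root 'tree' surfaces as [ŋiɣa] and [ŋig], with a stem-final [ɣ] ~ [g] alternation.
The stem 'smoke' ([nega], [neg]) shows [g] unchanged in both environments, so [g] cannot be basic with [ɣ] derived before the DAT suffix.
The underlying segment must be /ɣ/; voiced fricatives become stops word-finally, yielding [g] there.

/ŋiɣ/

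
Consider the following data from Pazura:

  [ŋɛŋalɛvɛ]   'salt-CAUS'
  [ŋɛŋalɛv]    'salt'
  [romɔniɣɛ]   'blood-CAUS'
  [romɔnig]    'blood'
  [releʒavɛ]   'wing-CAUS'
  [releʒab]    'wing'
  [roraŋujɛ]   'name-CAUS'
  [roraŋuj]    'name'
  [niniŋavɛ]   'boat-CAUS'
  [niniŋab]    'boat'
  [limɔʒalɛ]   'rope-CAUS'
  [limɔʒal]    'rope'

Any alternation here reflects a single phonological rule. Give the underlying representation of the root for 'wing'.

In [releʒavɛ] and [releʒab] the final segment of 'wing' alternates: [v] ~ [b].
But 'salt' keeps [v] in both environments ([ŋɛŋalɛvɛ], [ŋɛŋalɛv]), so there is no rule changing /v/ to [b] in isolation.
The alternation reflects intervocalic spirantization: voiced stops become fricatives between vowels. /b/ is underlying.

/releʒab/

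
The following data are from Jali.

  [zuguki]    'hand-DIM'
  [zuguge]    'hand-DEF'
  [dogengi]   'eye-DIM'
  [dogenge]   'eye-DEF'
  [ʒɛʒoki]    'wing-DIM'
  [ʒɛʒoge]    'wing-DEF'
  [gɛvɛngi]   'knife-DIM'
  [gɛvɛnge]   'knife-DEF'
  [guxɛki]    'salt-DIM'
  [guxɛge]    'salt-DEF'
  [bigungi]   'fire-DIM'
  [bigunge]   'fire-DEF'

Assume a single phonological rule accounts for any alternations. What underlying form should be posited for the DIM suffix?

/-ki/

The DIM morpheme has two allomorphs, [-gi] and [-ki].
The DEF suffix, which begins with [g], is invariant after every stem; so [g] is not altered by any rule here.
The DIM suffix is therefore /-ki/ underlyingly, with post-nasal voicing: voiceless stops become voiced after a nasal.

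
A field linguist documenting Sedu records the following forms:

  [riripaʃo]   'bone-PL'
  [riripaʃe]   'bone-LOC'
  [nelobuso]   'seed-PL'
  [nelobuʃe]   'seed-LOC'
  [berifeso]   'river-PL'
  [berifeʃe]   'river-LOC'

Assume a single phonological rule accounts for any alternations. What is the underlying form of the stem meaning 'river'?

/berifes/

The root 'river' surfaces as [berifeso] and [berifeʃe], with a stem-final [s] ~ [ʃ] alternation.
The stem 'bone' ([riripaʃo], [riripaʃe]) shows [ʃ] unchanged in both environments, so [ʃ] cannot be basic with [s] derived before the PL suffix.
Therefore /s/ is basic and [ʃ] is derived by palatalization before a front vowel (/s/ becomes palato-alveolar [ʃ] before a front vowel).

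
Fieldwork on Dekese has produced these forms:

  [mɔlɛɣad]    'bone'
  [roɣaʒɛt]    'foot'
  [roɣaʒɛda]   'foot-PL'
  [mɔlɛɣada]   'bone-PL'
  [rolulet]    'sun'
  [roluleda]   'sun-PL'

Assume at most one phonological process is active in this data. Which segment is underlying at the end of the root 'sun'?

/t/

'sun' shows [t] ~ [d] at the end of the stem ([rolulet] vs [roluleda]).
But 'bone' keeps [d] in both environments ([mɔlɛɣad], [mɔlɛɣada]), so there is no rule changing /d/ to [t] in isolation.
So /t/ is underlying, and a rule of intervocalic voicing — voiceless stops become voiced between vowels — gives [d].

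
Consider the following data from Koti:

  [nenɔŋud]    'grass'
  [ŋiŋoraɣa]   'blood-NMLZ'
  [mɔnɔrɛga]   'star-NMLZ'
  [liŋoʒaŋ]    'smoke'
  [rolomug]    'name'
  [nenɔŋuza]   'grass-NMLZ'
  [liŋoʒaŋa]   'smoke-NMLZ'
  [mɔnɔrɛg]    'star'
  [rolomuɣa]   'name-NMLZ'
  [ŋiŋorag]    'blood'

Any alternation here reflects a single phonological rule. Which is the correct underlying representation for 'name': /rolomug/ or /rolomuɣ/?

The root 'name' surfaces as [rolomuɣa] and [rolomug], with a stem-final [ɣ] ~ [g] alternation.
But 'star' keeps [g] in both environments ([mɔnɔrɛga], [mɔnɔrɛg]), so there is no rule changing /g/ to [ɣ] before the NMLZ suffix.
Therefore /ɣ/ is basic and [g] is derived by word-final hardening (voiced fricatives become stops word-finally).

/rolomuɣ/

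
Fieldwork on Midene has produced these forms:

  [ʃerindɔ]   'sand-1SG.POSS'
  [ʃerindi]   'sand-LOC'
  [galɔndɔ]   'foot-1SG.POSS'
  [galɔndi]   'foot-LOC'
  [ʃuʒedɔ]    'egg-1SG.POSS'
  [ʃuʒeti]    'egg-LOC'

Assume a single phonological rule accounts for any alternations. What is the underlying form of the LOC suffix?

/-ti/

The LOC suffix surfaces as [-di] and [-ti], depending on the final segment of the stem.
The 1SG.POSS suffix, which begins with [d], is invariant after every stem; so [d] is not altered by any rule here.
So the underlying form is /-ti/, and voiceless stops become voiced after a nasal.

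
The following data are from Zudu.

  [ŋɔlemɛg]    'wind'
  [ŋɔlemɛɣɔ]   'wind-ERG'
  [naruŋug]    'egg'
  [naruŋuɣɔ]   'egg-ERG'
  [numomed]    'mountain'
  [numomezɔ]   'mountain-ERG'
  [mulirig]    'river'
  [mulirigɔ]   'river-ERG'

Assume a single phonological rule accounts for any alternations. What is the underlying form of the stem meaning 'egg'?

The root 'egg' surfaces as [naruŋug] and [naruŋuɣɔ], with a stem-final [g] ~ [ɣ] alternation.
If /g/ were underlying and a rule turned it into [ɣ] before the ERG suffix, 'river' would also alternate; but it has [g] in both [mulirig] and [mulirigɔ].
Therefore /ɣ/ is basic and [g] is derived by word-final hardening (voiced fricatives become stops word-finally).
So 'egg' = /naruŋuɣ/.

/naruŋuɣ/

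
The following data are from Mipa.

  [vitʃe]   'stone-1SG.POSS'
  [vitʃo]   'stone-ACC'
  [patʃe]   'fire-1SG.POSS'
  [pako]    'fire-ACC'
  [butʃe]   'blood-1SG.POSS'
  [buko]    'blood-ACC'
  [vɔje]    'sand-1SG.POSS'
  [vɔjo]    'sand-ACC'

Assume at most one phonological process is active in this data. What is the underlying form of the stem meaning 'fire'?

The root 'fire' surfaces as [patʃe] and [pako], with a stem-final [tʃ] ~ [k] alternation.
But 'stone' keeps [tʃ] in both environments ([vitʃe], [vitʃo]), so there is no rule changing /tʃ/ to [k] before the ACC suffix.
The underlying segment must be /k/; /k/ becomes palato-alveolar [tʃ] before a front vowel, yielding [tʃ] there.

/pak/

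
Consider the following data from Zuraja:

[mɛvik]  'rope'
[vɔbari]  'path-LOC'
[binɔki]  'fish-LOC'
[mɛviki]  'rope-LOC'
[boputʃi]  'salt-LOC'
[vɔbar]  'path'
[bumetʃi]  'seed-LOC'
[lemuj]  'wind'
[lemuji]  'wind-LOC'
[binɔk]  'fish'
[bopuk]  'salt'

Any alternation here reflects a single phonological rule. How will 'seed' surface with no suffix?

[bumek]

'salt' shows [k] ~ [tʃ] at the end of the stem ([bopuk] vs [boputʃi]).
But 'rope' keeps [k] in both environments ([mɛvik], [mɛviki]), so there is no rule changing /k/ to [tʃ] before the LOC suffix.
The alternation reflects depalatalization: palato-alveolar /tʃ/ becomes [k] when no front vowel follows. /tʃ/ is underlying.
The one attested form of 'seed', [bumetʃi], shows underlying /bumetʃ/. Applying the same rule when no front vowel follows gives [bumek].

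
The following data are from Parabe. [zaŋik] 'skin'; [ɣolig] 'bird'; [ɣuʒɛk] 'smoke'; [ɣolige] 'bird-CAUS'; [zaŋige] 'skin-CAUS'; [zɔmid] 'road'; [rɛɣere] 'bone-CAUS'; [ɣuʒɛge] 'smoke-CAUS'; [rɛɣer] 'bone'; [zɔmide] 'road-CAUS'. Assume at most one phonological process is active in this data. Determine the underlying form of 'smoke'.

/ɣuʒɛk/

The root 'smoke' surfaces as [ɣuʒɛge] and [ɣuʒɛk], with a stem-final [g] ~ [k] alternation.
The stem 'bird' ([ɣolige], [ɣolig]) shows [g] unchanged in both environments, so [g] cannot be basic with [k] derived in isolation.
The alternation reflects intervocalic voicing: voiceless stops become voiced between vowels. /k/ is underlying.
Hence 'smoke' is /ɣuʒɛk/ underlyingly.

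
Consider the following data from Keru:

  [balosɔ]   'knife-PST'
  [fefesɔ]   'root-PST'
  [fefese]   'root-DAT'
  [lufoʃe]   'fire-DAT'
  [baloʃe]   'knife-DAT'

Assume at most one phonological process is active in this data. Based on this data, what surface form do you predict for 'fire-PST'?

[lufosɔ]

In [balosɔ] and [baloʃe] the final segment of 'knife' alternates: [s] ~ [ʃ].
Compare 'root', with invariant [s] in [fefesɔ] and [fefese]: an analysis with underlying /s/ and a rule producing [ʃ] before the DAT suffix would wrongly predict alternation here too.
The alternation reflects depalatalization: palato-alveolar /ʃ/ becomes [s] when no front vowel follows. /ʃ/ is underlying.
From [lufoʃe] the stem 'fire' is /lufoʃ/; when no front vowel follows this yields [lufosɔ].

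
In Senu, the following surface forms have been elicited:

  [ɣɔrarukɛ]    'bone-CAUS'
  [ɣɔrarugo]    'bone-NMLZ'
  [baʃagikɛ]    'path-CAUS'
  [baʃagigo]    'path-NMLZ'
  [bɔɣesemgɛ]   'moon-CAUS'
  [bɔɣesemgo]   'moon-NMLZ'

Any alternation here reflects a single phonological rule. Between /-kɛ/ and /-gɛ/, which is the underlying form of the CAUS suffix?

The CAUS suffix surfaces as [-gɛ] and [-kɛ], depending on the final segment of the stem.
By contrast the NMLZ suffix keeps its initial [g] throughout — that segment must be underlying.
The CAUS suffix is therefore /-kɛ/ underlyingly, with post-nasal voicing: voiceless stops become voiced after a nasal.

/-kɛ/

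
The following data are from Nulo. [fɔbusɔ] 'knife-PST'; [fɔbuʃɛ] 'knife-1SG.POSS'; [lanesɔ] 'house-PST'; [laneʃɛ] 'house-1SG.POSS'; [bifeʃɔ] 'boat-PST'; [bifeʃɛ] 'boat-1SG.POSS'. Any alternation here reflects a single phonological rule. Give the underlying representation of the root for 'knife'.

/fɔbus/

In [fɔbusɔ] and [fɔbuʃɛ] the final segment of 'knife' alternates: [s] ~ [ʃ].
Compare 'boat', with invariant [ʃ] in [bifeʃɔ] and [bifeʃɛ]: an analysis with underlying /ʃ/ and a rule producing [s] before the PST suffix would wrongly predict alternation here too.
The alternation reflects palatalization before a front vowel: /s/ becomes palato-alveolar [ʃ] before a front vowel. /s/ is underlying.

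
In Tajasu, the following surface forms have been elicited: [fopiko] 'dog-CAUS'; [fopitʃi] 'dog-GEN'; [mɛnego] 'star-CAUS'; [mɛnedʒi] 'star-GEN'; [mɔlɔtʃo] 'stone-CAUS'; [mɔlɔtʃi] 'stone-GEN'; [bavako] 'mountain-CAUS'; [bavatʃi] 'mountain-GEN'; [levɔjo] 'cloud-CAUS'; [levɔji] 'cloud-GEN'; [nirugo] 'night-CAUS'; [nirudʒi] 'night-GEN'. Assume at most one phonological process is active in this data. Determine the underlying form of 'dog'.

The root 'dog' surfaces as [fopiko] and [fopitʃi], with a stem-final [k] ~ [tʃ] alternation.
Compare 'stone', with invariant [tʃ] in [mɔlɔtʃo] and [mɔlɔtʃi]: an analysis with underlying /tʃ/ and a rule producing [k] before the CAUS suffix would wrongly predict alternation here too.
So /k/ is underlying, and a rule of palatalization before a front vowel — /k/ and /g/ become palato-alveolar [tʃ] and [dʒ] before a front vowel — gives [tʃ].

/fopik/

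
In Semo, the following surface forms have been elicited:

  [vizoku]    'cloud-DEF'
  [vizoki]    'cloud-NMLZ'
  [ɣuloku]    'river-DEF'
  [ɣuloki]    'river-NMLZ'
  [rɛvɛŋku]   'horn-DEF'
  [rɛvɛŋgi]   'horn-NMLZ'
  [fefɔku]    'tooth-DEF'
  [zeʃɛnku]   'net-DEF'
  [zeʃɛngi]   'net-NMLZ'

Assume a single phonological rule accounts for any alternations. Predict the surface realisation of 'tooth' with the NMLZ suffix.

The NMLZ morpheme has two allomorphs, [-gi] and [-ki].
The DEF suffix, which begins with [k], is invariant after every stem; so [k] is not altered by any rule here.
The NMLZ suffix is therefore /-gi/ underlyingly, with post-vocalic devoicing: voiced stops become voiceless after a vowel.
After 'tooth', which ends in a vowel, the suffix surfaces as [-ki], giving [fefɔki].

[fefɔki]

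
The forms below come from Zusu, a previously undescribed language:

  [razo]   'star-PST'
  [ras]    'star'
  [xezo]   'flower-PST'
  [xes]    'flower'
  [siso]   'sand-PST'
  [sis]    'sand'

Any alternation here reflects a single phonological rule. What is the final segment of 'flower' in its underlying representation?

/z/

In [xezo] and [xes] the final segment of 'flower' alternates: [z] ~ [s].
The stem 'sand' ([siso], [sis]) shows [s] unchanged in both environments, so [s] cannot be basic with [z] derived before the PST suffix.
So /z/ is underlying, and a rule of word-final obstruent devoicing — voiced obstruents become voiceless word-finally — gives [s].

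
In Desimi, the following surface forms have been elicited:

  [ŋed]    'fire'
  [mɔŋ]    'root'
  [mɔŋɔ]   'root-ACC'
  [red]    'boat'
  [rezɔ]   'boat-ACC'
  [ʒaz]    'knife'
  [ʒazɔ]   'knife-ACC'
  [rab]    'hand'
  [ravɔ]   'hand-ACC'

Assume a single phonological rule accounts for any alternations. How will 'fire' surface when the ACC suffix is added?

[ŋezɔ]

'boat' shows [d] ~ [z] at the end of the stem ([red] vs [rezɔ]).
Compare 'knife', with invariant [z] in [ʒaz] and [ʒazɔ]: an analysis with underlying /z/ and a rule producing [d] in isolation would wrongly predict alternation here too.
The alternation reflects intervocalic spirantization: voiced stops become fricatives between vowels. /d/ is underlying.
The one attested form of 'fire', [ŋed], shows underlying /ŋed/. Applying the same rule between vowels gives [ŋezɔ].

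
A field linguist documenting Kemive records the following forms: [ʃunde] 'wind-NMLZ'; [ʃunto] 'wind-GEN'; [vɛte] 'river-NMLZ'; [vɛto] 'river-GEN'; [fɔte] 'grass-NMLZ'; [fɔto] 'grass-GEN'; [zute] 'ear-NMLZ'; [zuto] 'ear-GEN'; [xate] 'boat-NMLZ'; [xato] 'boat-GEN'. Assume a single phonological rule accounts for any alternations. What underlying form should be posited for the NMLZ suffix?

The NMLZ morpheme has two allomorphs, [-de] and [-te].
The GEN suffix, which begins with [t], is invariant after every stem; so [t] is not altered by any rule here.
So the underlying form is /-de/, and voiced stops become voiceless after a vowel.

/-de/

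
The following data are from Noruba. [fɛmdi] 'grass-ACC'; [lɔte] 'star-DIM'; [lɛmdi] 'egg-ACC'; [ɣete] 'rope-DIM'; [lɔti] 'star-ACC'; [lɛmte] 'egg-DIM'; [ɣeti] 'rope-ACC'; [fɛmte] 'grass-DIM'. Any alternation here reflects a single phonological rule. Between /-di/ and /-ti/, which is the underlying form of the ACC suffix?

The ACC morpheme has two allomorphs, [-di] and [-ti].
The DIM suffix, which begins with [t], is invariant after every stem; so [t] is not altered by any rule here.
The ACC suffix is therefore /-di/ underlyingly, with post-vocalic devoicing: voiced stops become voiceless after a vowel.

/-di/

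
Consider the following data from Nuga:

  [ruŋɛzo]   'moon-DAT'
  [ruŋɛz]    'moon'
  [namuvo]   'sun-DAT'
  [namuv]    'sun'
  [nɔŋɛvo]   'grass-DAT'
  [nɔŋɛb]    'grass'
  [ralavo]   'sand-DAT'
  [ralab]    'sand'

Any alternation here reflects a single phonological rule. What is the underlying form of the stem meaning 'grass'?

/nɔŋɛb/

The root 'grass' surfaces as [nɔŋɛvo] and [nɔŋɛb], with a stem-final [v] ~ [b] alternation.
If /v/ were underlying and a rule turned it into [b] in isolation, 'sun' would also alternate; but it has [v] in both [namuvo] and [namuv].
Therefore /b/ is basic and [v] is derived by intervocalic spirantization (voiced stops become fricatives between vowels).
So 'grass' = /nɔŋɛb/.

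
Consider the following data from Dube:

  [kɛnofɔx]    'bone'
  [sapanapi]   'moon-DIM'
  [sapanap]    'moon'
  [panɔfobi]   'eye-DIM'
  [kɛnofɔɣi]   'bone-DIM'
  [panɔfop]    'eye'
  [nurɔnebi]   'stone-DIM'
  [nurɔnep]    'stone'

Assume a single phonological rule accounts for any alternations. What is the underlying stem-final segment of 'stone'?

/b/

'stone' shows [b] ~ [p] at the end of the stem ([nurɔnebi] vs [nurɔnep]).
If /p/ were underlying and a rule turned it into [b] before the DIM suffix, 'moon' would also alternate; but it has [p] in both [sapanapi] and [sapanap].
The underlying segment must be /b/; voiced obstruents become voiceless word-finally, yielding [p] there.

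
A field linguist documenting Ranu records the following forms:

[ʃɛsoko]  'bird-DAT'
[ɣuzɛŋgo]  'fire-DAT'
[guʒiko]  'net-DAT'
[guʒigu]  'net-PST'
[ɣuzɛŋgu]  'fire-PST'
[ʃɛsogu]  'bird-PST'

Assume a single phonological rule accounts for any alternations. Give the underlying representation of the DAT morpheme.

The DAT morpheme has two allomorphs, [-go] and [-ko].
By contrast the PST suffix keeps its initial [g] throughout — that segment must be underlying.
So the underlying form is /-ko/, and voiceless stops become voiced after a nasal.

/-ko/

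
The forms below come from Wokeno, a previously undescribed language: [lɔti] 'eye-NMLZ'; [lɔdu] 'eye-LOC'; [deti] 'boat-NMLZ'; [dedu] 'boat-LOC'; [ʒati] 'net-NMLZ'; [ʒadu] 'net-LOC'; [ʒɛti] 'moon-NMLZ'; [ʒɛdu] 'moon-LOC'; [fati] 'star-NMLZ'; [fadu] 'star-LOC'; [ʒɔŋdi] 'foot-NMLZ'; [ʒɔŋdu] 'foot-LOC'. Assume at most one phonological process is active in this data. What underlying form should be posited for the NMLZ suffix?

/-ti/

The NMLZ morpheme has two allomorphs, [-di] and [-ti].
The LOC suffix, which begins with [d], is invariant after every stem; so [d] is not altered by any rule here.
So the underlying form is /-ti/, and voiceless stops become voiced after a nasal.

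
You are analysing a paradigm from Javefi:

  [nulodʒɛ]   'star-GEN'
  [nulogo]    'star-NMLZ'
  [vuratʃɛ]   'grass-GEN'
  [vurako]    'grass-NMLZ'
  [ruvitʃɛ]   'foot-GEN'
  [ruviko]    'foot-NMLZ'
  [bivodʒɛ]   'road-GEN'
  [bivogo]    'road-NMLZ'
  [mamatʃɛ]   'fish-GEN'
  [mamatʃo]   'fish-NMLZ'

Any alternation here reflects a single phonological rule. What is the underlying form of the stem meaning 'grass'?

The root 'grass' surfaces as [vuratʃɛ] and [vurako], with a stem-final [tʃ] ~ [k] alternation.
The stem 'fish' ([mamatʃɛ], [mamatʃo]) shows [tʃ] unchanged in both environments, so [tʃ] cannot be basic with [k] derived before the NMLZ suffix.
The alternation reflects palatalization before a front vowel: /k/ and /g/ become palato-alveolar [tʃ] and [dʒ] before a front vowel. /k/ is underlying.
Hence 'grass' is /vurak/ underlyingly.

/vurak/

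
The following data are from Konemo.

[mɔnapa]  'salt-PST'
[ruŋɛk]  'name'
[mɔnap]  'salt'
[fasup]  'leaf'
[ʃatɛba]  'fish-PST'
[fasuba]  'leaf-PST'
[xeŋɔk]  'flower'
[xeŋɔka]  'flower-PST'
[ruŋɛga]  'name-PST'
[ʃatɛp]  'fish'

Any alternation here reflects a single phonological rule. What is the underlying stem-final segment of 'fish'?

The root 'fish' surfaces as [ʃatɛp] and [ʃatɛba], with a stem-final [p] ~ [b] alternation.
Compare 'salt', with invariant [p] in [mɔnap] and [mɔnapa]: an analysis with underlying /p/ and a rule producing [b] before the PST suffix would wrongly predict alternation here too.
So /b/ is underlying, and a rule of word-final obstruent devoicing — voiced obstruents become voiceless word-finally — gives [p].

/b/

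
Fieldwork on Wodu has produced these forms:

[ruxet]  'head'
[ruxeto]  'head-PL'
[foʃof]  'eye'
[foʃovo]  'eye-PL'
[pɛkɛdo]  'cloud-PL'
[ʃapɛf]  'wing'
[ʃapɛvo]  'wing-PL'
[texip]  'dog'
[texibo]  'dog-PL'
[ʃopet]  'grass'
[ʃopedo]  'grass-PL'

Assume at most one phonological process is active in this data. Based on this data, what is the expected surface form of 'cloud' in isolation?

The root 'grass' surfaces as [ʃopet] and [ʃopedo], with a stem-final [t] ~ [d] alternation.
Compare 'head', with invariant [t] in [ruxet] and [ruxeto]: an analysis with underlying /t/ and a rule producing [d] before the PL suffix would wrongly predict alternation here too.
The underlying segment must be /d/; voiced obstruents become voiceless word-finally, yielding [t] there.
The one attested form of 'cloud', [pɛkɛdo], shows underlying /pɛkɛd/. Applying the same rule word-finally gives [pɛkɛt].

[pɛkɛt]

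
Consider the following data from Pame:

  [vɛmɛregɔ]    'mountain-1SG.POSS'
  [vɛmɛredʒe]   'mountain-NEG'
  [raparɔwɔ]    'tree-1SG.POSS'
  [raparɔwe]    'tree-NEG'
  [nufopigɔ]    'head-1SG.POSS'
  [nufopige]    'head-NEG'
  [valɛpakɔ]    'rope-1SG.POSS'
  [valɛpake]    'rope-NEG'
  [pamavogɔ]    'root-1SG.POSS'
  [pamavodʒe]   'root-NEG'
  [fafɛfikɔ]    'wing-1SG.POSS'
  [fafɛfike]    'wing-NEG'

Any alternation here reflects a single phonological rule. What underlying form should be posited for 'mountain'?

/vɛmɛredʒ/

The stem for 'mountain' ends in [g] in [vɛmɛregɔ] but [dʒ] in [vɛmɛredʒe].
But 'head' keeps [g] in both environments ([nufopigɔ], [nufopige]), so there is no rule changing /g/ to [dʒ] before the NEG suffix.
The alternation reflects depalatalization: palato-alveolar /dʒ/ becomes [g] when no front vowel follows. /dʒ/ is underlying.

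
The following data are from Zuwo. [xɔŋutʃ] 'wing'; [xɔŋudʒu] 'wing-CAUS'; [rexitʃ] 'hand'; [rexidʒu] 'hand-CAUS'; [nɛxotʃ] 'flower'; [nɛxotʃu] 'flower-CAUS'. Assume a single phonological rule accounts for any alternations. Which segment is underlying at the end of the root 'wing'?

/dʒ/

The root 'wing' surfaces as [xɔŋutʃ] and [xɔŋudʒu], with a stem-final [tʃ] ~ [dʒ] alternation.
Compare 'flower', with invariant [tʃ] in [nɛxotʃ] and [nɛxotʃu]: an analysis with underlying /tʃ/ and a rule producing [dʒ] before the CAUS suffix would wrongly predict alternation here too.
Therefore /dʒ/ is basic and [tʃ] is derived by word-final obstruent devoicing (voiced obstruents become voiceless word-finally).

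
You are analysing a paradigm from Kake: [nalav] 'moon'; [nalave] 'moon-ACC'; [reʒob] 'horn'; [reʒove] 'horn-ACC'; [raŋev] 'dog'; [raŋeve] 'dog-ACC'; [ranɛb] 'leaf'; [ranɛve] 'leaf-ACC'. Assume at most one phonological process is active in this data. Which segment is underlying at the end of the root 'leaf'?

The root 'leaf' surfaces as [ranɛb] and [ranɛve], with a stem-final [b] ~ [v] alternation.
If /v/ were underlying and a rule turned it into [b] in isolation, 'dog' would also alternate; but it has [v] in both [raŋev] and [raŋeve].
Therefore /b/ is basic and [v] is derived by intervocalic spirantization (voiced stops become fricatives between vowels).

/b/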